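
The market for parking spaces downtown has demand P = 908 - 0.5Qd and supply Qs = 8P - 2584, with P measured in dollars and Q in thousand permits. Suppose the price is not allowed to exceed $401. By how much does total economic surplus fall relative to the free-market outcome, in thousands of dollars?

30420

Rearranging demand gives Qd = 1816 - 2P. In a free market, 1816 - 2P = 8P - 2584 gives the equilibrium P* = 440, Q* = 936.
Since 401 < 440, the ceiling is binding.
At P = 401: Qd = 1816 - 2·401 = 1014 and Qs = 8·401 - 2584 = 624.
Quantity traded falls to 624. At Q = 624 the demand price is (1816 - 624)/2 = 596 and the supply price is (2584 + 624)/8 = 401.
Deadweight loss = ½ · (596 - 401) · (936 - 624) = ½ · 195 · 312 = 30420.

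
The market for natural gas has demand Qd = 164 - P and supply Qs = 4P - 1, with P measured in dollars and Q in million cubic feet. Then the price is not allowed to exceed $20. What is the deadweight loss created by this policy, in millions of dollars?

In a free market, 164 - P = 4P - 1 gives the equilibrium P* = 33, Q* = 131.
Because the ceiling (20) lies below the market-clearing price, it is binding.
At P = 20: Qd = 164 - 20 = 144 and Qs = 4·20 - 1 = 79.
Quantity traded falls to 79. At Q = 79 the demand price is 164 - 79 = 85 and the supply price is (1 + 79)/4 = 20.
Deadweight loss = ½ · (85 - 20) · (131 - 79) = ½ · 65 · 52 = 1690.

1690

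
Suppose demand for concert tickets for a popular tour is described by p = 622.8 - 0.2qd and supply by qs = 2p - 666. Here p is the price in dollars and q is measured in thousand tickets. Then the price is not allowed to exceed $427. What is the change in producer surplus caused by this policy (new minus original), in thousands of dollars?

-34013

Rearranging demand gives qd = 3114 - 5p. Equilibrium: 3114 - 5p = 2p - 666, so 3780 = 7p and p* = 540, q* = 414.
The ceiling of 427 is below the equilibrium price 540, so it binds.
At p = 427: qd = 3114 - 5·427 = 979 and qs = 2·427 - 666 = 188.
Producer surplus without the control is ½ · (540 - 333) · 414 = 42849.
With the ceiling, producers sell 188 units at 427, so PS = ½ · (427 - 333) · 188 = 8836.
Change in producer surplus = 8836 - 42849 = -34013.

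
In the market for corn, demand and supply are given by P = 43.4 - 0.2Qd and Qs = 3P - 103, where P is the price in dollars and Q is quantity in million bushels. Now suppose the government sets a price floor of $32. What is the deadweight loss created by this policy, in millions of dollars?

0

Rearranging demand gives Qd = 217 - 5P. Setting quantity demanded equal to quantity supplied, 217 - 5P = 3P - 103, gives P* = 40 and Q* = 17.
The floor of 32 is below the equilibrium price 40, so it is not binding; the market clears at P* = 40, Q* = 17.
Since the control does not bind, no trades are prevented and deadweight loss is zero.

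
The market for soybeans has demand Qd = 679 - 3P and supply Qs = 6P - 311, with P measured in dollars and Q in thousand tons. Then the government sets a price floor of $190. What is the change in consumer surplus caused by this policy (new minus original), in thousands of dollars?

-18320

Equilibrium: 679 - 3P = 6P - 311, so 990 = 9P and P* = 110, Q* = 349.
The floor of 190 is above the equilibrium price 110, so it binds.
At P = 190: Qd = 679 - 3·190 = 109 and Qs = 6·190 - 311 = 829.
Consumer surplus without the control is ½ · (679/3 - 110) · 349 = 121801/6.
With the floor, consumers buy 109 units at 190, so CS = ½ · (679/3 - 190) · 109 = 11881/6.
Change in consumer surplus = 11881/6 - 121801/6 = -18320.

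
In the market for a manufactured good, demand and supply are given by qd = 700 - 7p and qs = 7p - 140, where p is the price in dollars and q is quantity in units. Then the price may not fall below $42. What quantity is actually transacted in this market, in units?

280

Setting quantity demanded equal to quantity supplied, 700 - 7p = 7p - 140, gives p* = 60 and q* = 280.
Since 42 is below p* = 60, the floor does not bind and the free-market outcome prevails.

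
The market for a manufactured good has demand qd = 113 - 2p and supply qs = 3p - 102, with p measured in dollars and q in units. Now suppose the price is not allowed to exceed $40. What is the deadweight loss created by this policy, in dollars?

In a free market, 113 - 2p = 3p - 102 gives the equilibrium p* = 43, q* = 27.
Since 40 < 43, the ceiling is binding.
At p = 40: qd = 113 - 2·40 = 33 and qs = 3·40 - 102 = 18.
Quantity traded falls to 18. At q = 18 the demand price is (113 - 18)/2 = 47.5 and the supply price is (102 + 18)/3 = 40.
Deadweight loss = ½ · (47.5 - 40) · (27 - 18) = ½ · 7.5 · 9 = 33.75.

33.75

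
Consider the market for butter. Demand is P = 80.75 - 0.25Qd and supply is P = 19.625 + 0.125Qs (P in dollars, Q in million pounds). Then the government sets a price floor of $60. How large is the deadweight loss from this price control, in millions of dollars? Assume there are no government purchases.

Rearranging demand gives Qd = 323 - 4P; rearranging supply gives Qs = 8P - 157. Without the control the market clears where 323 - 4P = 8P - 157, i.e. P* = 40 and Q* = 163.
The floor of 60 is above the equilibrium price 40, so it binds.
At P = 60: Qd = 323 - 4·60 = 83 and Qs = 8·60 - 157 = 323.
Quantity traded falls to 83. At Q = 83 the demand price is (323 - 83)/4 = 60 and the supply price is (157 + 83)/8 = 30.
Deadweight loss = ½ · (60 - 30) · (163 - 83) = ½ · 30 · 80 = 1200.

1200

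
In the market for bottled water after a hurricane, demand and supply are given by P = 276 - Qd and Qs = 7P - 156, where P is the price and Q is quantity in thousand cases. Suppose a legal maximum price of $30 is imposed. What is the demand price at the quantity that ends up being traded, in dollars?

Rearranging demand gives Qd = 276 - P. In a free market, 276 - P = 7P - 156 gives the equilibrium P* = 54, Q* = 222.
Since 30 < 54, the ceiling is binding.
At P = 30: Qd = 276 - 30 = 246 and Qs = 7·30 - 156 = 54.
Only 54 units reach the market. On the demand curve, the marginal buyer's willingness to pay at Q = 54 is (276 - 54) = 222.

222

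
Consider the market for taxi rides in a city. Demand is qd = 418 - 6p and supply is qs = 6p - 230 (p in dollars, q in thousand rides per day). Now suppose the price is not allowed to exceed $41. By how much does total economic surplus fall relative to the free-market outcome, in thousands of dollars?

Without the control the market clears where 418 - 6p = 6p - 230, i.e. p* = 54 and q* = 94.
The ceiling of 41 is below the equilibrium price 54, so it binds.
At p = 41: qd = 418 - 6·41 = 172 and qs = 6·41 - 230 = 16.
Quantity traded falls to 16. At q = 16 the demand price is (418 - 16)/6 = 67 and the supply price is (230 + 16)/6 = 41.
Deadweight loss = ½ · (67 - 41) · (94 - 16) = ½ · 26 · 78 = 1014.

1014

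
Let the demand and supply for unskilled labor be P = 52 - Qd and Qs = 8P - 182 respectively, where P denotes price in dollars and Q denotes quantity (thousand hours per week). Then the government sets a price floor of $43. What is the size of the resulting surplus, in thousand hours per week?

Rearranging demand gives Qd = 52 - P. Without the control the market clears where 52 - P = 8P - 182, i.e. P* = 26 and Q* = 26.
Because the floor (43) lies above the market-clearing price, it is binding.
At P = 43: Qd = 52 - 43 = 9 and Qs = 8·43 - 182 = 162.
Surplus = Qs - Qd = 162 - 9 = 153.

153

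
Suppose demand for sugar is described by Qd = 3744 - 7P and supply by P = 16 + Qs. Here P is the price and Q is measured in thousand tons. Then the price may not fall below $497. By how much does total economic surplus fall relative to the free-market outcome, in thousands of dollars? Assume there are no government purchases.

Rearranging supply gives Qs = P - 16. Without the control the market clears where 3744 - 7P = P - 16, i.e. P* = 470 and Q* = 454.
Because the floor (497) lies above the market-clearing price, it is binding.
At P = 497: Qd = 3744 - 7·497 = 265 and Qs = 497 - 16 = 481.
Quantity traded falls to 265. At Q = 265 the demand price is (3744 - 265)/7 = 497 and the supply price is 16 + 265 = 281.
Deadweight loss = ½ · (497 - 281) · (454 - 265) = ½ · 216 · 189 = 20412.

20412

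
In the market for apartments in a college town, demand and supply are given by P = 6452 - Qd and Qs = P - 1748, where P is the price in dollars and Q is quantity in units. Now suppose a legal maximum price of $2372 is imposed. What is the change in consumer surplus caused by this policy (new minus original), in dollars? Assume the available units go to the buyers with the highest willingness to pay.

Rearranging demand gives Qd = 6452 - P. Without the control the market clears where 6452 - P = P - 1748, i.e. P* = 4100 and Q* = 2352.
The ceiling of 2372 is below the equilibrium price 4100, so it binds.
At P = 2372: Qd = 6452 - 2372 = 4080 and Qs = 2372 - 1748 = 624.
Consumer surplus without the control is ½ · (6452 - 4100) · 2352 = 2765952.
With the ceiling, 624 units are sold at 2372 (assume they go to the highest-value buyers). The demand price at Q = 624 is 5828, so CS = ½ · [(6452 - 2372) + (5828 - 2372)] · 624 = 2351232.
Change in consumer surplus = 2351232 - 2765952 = -414720.

-414720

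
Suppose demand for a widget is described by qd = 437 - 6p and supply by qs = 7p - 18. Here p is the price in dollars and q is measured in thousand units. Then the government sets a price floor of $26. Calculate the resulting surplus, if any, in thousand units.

0

Without the control the market clears where 437 - 6p = 7p - 18, i.e. p* = 35 and q* = 227.
The floor of 26 is below the equilibrium price 35, so it is not binding; the market clears at p* = 35, q* = 227.
Since the control does not bind, there is no surplus.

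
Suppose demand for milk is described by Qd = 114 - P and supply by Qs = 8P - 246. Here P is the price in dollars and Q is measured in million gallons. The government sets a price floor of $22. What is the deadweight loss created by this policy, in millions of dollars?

Equilibrium: 114 - P = 8P - 246, so 360 = 9P and P* = 40, Q* = 74.
Since 22 is below P* = 40, the floor does not bind and the free-market outcome prevails.
Since the control does not bind, no trades are prevented and deadweight loss is zero.

0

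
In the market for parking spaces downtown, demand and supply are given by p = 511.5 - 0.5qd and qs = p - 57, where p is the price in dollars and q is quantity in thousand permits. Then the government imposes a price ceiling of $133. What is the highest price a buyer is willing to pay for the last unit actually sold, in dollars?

473.5

Rearranging demand gives qd = 1023 - 2p. Setting quantity demanded equal to quantity supplied, 1023 - 2p = p - 57, gives p* = 360 and q* = 303.
Since 133 < 360, the ceiling is binding.
At p = 133: qd = 1023 - 2·133 = 757 and qs = 133 - 57 = 76.
Only 76 units reach the market. On the demand curve, the marginal buyer's willingness to pay at q = 76 is (1023 - 76)/2 = 473.5.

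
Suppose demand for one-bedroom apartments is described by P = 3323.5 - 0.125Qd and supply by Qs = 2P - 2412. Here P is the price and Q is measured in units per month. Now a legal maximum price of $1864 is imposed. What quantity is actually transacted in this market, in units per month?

Rearranging demand gives Qd = 26588 - 8P. In a free market, 26588 - 8P = 2P - 2412 gives the equilibrium P* = 2900, Q* = 3388.
The ceiling of 1864 is below the equilibrium price 2900, so it binds.
At P = 1864: Qd = 26588 - 8·1864 = 11676 and Qs = 2·1864 - 2412 = 1316.
The quantity actually transacted is the short side, supply: 1316.

1316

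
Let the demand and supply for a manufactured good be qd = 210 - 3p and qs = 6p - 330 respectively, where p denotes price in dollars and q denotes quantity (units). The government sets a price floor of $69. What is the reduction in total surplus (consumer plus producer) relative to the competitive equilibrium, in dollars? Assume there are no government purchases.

Setting quantity demanded equal to quantity supplied, 210 - 3p = 6p - 330, gives p* = 60 and q* = 30.
Since 69 > 60, the floor is binding.
At p = 69: qd = 210 - 3·69 = 3 and qs = 6·69 - 330 = 84.
Quantity traded falls to 3. At q = 3 the demand price is (210 - 3)/3 = 69 and the supply price is (330 + 3)/6 = 55.5.
Deadweight loss = ½ · (69 - 55.5) · (30 - 3) = ½ · 13.5 · 27 = 182.25.

182.25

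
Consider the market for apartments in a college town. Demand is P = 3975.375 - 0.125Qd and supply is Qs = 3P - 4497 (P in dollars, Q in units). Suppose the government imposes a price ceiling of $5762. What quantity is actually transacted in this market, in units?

Rearranging demand gives Qd = 31803 - 8P. Setting quantity demanded equal to quantity supplied, 31803 - 8P = 3P - 4497, gives P* = 3300 and Q* = 5403.
The ceiling of 5762 is above the equilibrium price 3300, so it is not binding; the market clears at P* = 3300, Q* = 5403.

5403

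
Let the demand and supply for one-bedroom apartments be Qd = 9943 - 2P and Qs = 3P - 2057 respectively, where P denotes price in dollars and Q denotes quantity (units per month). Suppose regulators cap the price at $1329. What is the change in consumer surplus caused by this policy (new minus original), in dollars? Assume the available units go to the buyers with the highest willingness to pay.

Setting quantity demanded equal to quantity supplied, 9943 - 2P = 3P - 2057, gives P* = 2400 and Q* = 5143.
Because the ceiling (1329) lies below the market-clearing price, it is binding.
At P = 1329: Qd = 9943 - 2·1329 = 7285 and Qs = 3·1329 - 2057 = 1930.
Consumer surplus without the control is ½ · (4971.5 - 2400) · 5143 = 6612612.25.
With the ceiling, 1930 units are sold at 1329 (assume they go to the highest-value buyers). The demand price at Q = 1930 is 4006.5, so CS = ½ · [(4971.5 - 1329) + (4006.5 - 1329)] · 1930 = 6098800.
Change in consumer surplus = 6098800 - 6612612.25 = -513812.25.

-513812.25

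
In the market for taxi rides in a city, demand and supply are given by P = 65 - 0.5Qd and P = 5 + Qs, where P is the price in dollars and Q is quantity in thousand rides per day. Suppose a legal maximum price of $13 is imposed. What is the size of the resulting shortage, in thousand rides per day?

Rearranging demand gives Qd = 130 - 2P; rearranging supply gives Qs = P - 5. In a free market, 130 - 2P = P - 5 gives the equilibrium P* = 45, Q* = 40.
The ceiling of 13 is below the equilibrium price 45, so it binds.
At P = 13: Qd = 130 - 2·13 = 104 and Qs = 13 - 5 = 8.
Shortage = Qd - Qs = 104 - 8 = 96.

96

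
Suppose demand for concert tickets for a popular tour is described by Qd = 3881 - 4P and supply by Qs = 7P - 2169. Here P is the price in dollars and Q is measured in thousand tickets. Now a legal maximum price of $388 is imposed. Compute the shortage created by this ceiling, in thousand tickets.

Equilibrium: 3881 - 4P = 7P - 2169, so 6050 = 11P and P* = 550, Q* = 1681.
The ceiling of 388 is below the equilibrium price 550, so it binds.
At P = 388: Qd = 3881 - 4·388 = 2329 and Qs = 7·388 - 2169 = 547.
Shortage = Qd - Qs = 2329 - 547 = 1782.

1782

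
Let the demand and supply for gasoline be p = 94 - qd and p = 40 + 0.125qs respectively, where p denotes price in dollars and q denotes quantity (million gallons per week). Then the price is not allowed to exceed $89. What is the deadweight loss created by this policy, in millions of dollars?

0

Rearranging demand gives qd = 94 - p; rearranging supply gives qs = 8p - 320. Without the control the market clears where 94 - p = 8p - 320, i.e. p* = 46 and q* = 48.
Since 89 is above p* = 46, the ceiling does not bind and the free-market outcome prevails.
Since the control does not bind, no trades are prevented and deadweight loss is zero.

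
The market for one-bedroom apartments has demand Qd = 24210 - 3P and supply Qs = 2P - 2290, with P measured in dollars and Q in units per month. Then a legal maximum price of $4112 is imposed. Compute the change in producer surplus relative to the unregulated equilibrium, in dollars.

Setting quantity demanded equal to quantity supplied, 24210 - 3P = 2P - 2290, gives P* = 5300 and Q* = 8310.
Since 4112 < 5300, the ceiling is binding.
At P = 4112: Qd = 24210 - 3·4112 = 11874 and Qs = 2·4112 - 2290 = 5934.
Producer surplus without the control is ½ · (5300 - 1145) · 8310 = 17264025.
With the ceiling, producers sell 5934 units at 4112, so PS = ½ · (4112 - 1145) · 5934 = 8803089.
Change in producer surplus = 8803089 - 17264025 = -8460936.

-8460936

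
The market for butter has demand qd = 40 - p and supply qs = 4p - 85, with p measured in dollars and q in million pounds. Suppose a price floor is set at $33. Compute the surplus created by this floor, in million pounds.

Without the control the market clears where 40 - p = 4p - 85, i.e. p* = 25 and q* = 15.
The floor of 33 is above the equilibrium price 25, so it binds.
At p = 33: qd = 40 - 33 = 7 and qs = 4·33 - 85 = 47.
Surplus = qs - qd = 47 - 7 = 40.

40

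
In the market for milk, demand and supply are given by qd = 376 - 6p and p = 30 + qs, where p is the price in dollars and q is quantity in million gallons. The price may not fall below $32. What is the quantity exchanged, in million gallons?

28

Rearranging supply gives qs = p - 30. Without the control the market clears where 376 - 6p = p - 30, i.e. p* = 58 and q* = 28.
Since 32 is below p* = 58, the floor does not bind and the free-market outcome prevails.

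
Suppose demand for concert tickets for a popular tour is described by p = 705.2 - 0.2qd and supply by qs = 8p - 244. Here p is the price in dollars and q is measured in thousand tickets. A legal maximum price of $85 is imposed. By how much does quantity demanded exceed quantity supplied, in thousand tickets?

Rearranging demand gives qd = 3526 - 5p. Without the control the market clears where 3526 - 5p = 8p - 244, i.e. p* = 290 and q* = 2076.
Because the ceiling (85) lies below the market-clearing price, it is binding.
At p = 85: qd = 3526 - 5·85 = 3101 and qs = 8·85 - 244 = 436.
Shortage = qd - qs = 3101 - 436 = 2665.

2665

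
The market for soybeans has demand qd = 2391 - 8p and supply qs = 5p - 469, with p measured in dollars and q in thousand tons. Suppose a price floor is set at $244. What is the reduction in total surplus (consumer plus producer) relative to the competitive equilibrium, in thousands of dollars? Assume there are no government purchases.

5990.4

Setting quantity demanded equal to quantity supplied, 2391 - 8p = 5p - 469, gives p* = 220 and q* = 631.
Since 244 > 220, the floor is binding.
At p = 244: qd = 2391 - 8·244 = 439 and qs = 5·244 - 469 = 751.
Quantity traded falls to 439. At q = 439 the demand price is (2391 - 439)/8 = 244 and the supply price is (469 + 439)/5 = 181.6.
Deadweight loss = ½ · (244 - 181.6) · (631 - 439) = ½ · 62.4 · 192 = 5990.4.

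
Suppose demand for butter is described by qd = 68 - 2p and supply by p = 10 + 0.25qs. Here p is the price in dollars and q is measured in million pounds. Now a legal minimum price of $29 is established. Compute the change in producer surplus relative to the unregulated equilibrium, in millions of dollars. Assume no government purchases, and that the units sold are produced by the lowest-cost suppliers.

49.5

Rearranging supply gives qs = 4p - 40. Equilibrium: 68 - 2p = 4p - 40, so 108 = 6p and p* = 18, q* = 32.
Since 29 > 18, the floor is binding.
At p = 29: qd = 68 - 2·29 = 10 and qs = 4·29 - 40 = 76.
Producer surplus without the control is ½ · (18 - 10) · 32 = 128.
With the floor, 10 units are sold at 29. The supply price at q = 10 is 12.5, so PS = ½ · [(29 - 10) + (29 - 12.5)] · 10 = 177.5.
Change in producer surplus = 177.5 - 128 = 49.5.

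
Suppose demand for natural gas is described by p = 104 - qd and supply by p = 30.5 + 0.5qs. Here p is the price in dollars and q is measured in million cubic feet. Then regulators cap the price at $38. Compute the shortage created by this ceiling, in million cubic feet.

Rearranging demand gives qd = 104 - p; rearranging supply gives qs = 2p - 61. Equilibrium: 104 - p = 2p - 61, so 165 = 3p and p* = 55, q* = 49.
Since 38 < 55, the ceiling is binding.
At p = 38: qd = 104 - 38 = 66 and qs = 2·38 - 61 = 15.
Shortage = qd - qs = 66 - 15 = 51.

51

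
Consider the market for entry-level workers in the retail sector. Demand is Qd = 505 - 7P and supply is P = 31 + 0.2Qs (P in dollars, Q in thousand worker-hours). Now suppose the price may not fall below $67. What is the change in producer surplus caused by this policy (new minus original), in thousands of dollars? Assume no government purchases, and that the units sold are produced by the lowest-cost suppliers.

-273.6

Rearranging supply gives Qs = 5P - 155. Setting quantity demanded equal to quantity supplied, 505 - 7P = 5P - 155, gives P* = 55 and Q* = 120.
The floor of 67 is above the equilibrium price 55, so it binds.
At P = 67: Qd = 505 - 7·67 = 36 and Qs = 5·67 - 155 = 180.
Producer surplus without the control is ½ · (55 - 31) · 120 = 1440.
With the floor, 36 units are sold at 67. The supply price at Q = 36 is 38.2, so PS = ½ · [(67 - 31) + (67 - 38.2)] · 36 = 1166.4.
Change in producer surplus = 1166.4 - 1440 = -273.6.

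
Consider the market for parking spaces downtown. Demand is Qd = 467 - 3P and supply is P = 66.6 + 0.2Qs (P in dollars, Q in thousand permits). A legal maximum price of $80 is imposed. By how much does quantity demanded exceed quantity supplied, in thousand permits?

Rearranging supply gives Qs = 5P - 333. In a free market, 467 - 3P = 5P - 333 gives the equilibrium P* = 100, Q* = 167.
The ceiling of 80 is below the equilibrium price 100, so it binds.
At P = 80: Qd = 467 - 3·80 = 227 and Qs = 5·80 - 333 = 67.
Shortage = Qd - Qs = 227 - 67 = 160.

160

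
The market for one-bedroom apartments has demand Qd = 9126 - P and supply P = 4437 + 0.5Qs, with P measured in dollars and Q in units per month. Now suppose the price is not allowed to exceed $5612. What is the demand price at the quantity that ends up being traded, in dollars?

Rearranging supply gives Qs = 2P - 8874. Without the control the market clears where 9126 - P = 2P - 8874, i.e. P* = 6000 and Q* = 3126.
Since 5612 < 6000, the ceiling is binding.
At P = 5612: Qd = 9126 - 5612 = 3514 and Qs = 2·5612 - 8874 = 2350.
Only 2350 units reach the market. On the demand curve, the marginal buyer's willingness to pay at Q = 2350 is (9126 - 2350) = 6776.

6776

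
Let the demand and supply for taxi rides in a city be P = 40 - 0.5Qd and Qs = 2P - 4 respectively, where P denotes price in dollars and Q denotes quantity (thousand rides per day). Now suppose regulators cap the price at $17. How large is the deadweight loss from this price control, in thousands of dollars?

Rearranging demand gives Qd = 80 - 2P. Setting quantity demanded equal to quantity supplied, 80 - 2P = 2P - 4, gives P* = 21 and Q* = 38.
The ceiling of 17 is below the equilibrium price 21, so it binds.
At P = 17: Qd = 80 - 2·17 = 46 and Qs = 2·17 - 4 = 30.
Quantity traded falls to 30. At Q = 30 the demand price is (80 - 30)/2 = 25 and the supply price is (4 + 30)/2 = 17.
Deadweight loss = ½ · (25 - 17) · (38 - 30) = ½ · 8 · 8 = 32.

32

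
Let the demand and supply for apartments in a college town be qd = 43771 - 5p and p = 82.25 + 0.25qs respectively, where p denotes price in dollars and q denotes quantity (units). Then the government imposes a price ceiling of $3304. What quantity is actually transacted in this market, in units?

Rearranging supply gives qs = 4p - 329. Equilibrium: 43771 - 5p = 4p - 329, so 44100 = 9p and p* = 4900, q* = 19271.
Because the ceiling (3304) lies below the market-clearing price, it is binding.
At p = 3304: qd = 43771 - 5·3304 = 27251 and qs = 4·3304 - 329 = 12887.
The quantity actually transacted is the short side, supply: 12887.

12887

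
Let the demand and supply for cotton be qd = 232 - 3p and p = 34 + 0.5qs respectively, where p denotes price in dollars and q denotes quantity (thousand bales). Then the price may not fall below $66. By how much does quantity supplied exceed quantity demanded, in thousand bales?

Rearranging supply gives qs = 2p - 68. Setting quantity demanded equal to quantity supplied, 232 - 3p = 2p - 68, gives p* = 60 and q* = 52.
Since 66 > 60, the floor is binding.
At p = 66: qd = 232 - 3·66 = 34 and qs = 2·66 - 68 = 64.
Surplus = qs - qd = 64 - 34 = 30.

30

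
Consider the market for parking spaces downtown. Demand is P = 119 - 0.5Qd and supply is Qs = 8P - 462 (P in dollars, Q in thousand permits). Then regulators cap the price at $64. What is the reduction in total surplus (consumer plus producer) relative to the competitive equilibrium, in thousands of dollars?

720

Rearranging demand gives Qd = 238 - 2P. Equilibrium: 238 - 2P = 8P - 462, so 700 = 10P and P* = 70, Q* = 98.
Since 64 < 70, the ceiling is binding.
At P = 64: Qd = 238 - 2·64 = 110 and Qs = 8·64 - 462 = 50.
Quantity traded falls to 50. At Q = 50 the demand price is (238 - 50)/2 = 94 and the supply price is (462 + 50)/8 = 64.
Deadweight loss = ½ · (94 - 64) · (98 - 50) = ½ · 30 · 48 = 720.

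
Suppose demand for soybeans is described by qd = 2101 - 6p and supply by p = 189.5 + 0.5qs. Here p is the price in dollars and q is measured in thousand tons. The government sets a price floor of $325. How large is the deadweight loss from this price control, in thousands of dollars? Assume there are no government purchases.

Rearranging supply gives qs = 2p - 379. Setting quantity demanded equal to quantity supplied, 2101 - 6p = 2p - 379, gives p* = 310 and q* = 241.
Since 325 > 310, the floor is binding.
At p = 325: qd = 2101 - 6·325 = 151 and qs = 2·325 - 379 = 271.
Quantity traded falls to 151. At q = 151 the demand price is (2101 - 151)/6 = 325 and the supply price is (379 + 151)/2 = 265.
Deadweight loss = ½ · (325 - 265) · (241 - 151) = ½ · 60 · 90 = 2700.

2700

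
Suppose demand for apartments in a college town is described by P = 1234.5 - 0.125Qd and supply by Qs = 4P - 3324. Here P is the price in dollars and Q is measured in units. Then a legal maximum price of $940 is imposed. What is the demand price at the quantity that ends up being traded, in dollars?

Rearranging demand gives Qd = 9876 - 8P. In a free market, 9876 - 8P = 4P - 3324 gives the equilibrium P* = 1100, Q* = 1076.
Since 940 < 1100, the ceiling is binding.
At P = 940: Qd = 9876 - 8·940 = 2356 and Qs = 4·940 - 3324 = 436.
Only 436 units reach the market. On the demand curve, the marginal buyer's willingness to pay at Q = 436 is (9876 - 436)/8 = 1180.

1180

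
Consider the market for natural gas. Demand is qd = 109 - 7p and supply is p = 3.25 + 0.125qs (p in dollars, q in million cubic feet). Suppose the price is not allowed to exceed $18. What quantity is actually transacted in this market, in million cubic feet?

46

Rearranging supply gives qs = 8p - 26. Equilibrium: 109 - 7p = 8p - 26, so 135 = 15p and p* = 9, q* = 46.
The ceiling of 18 is above the equilibrium price 9, so it is not binding; the market clears at p* = 9, q* = 46.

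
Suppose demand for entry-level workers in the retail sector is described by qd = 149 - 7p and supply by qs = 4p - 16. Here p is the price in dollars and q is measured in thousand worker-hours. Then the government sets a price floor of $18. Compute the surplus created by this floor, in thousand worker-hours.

33

In a free market, 149 - 7p = 4p - 16 gives the equilibrium p* = 15, q* = 44.
Because the floor (18) lies above the market-clearing price, it is binding.
At p = 18: qd = 149 - 7·18 = 23 and qs = 4·18 - 16 = 56.
Surplus = qs - qd = 56 - 23 = 33.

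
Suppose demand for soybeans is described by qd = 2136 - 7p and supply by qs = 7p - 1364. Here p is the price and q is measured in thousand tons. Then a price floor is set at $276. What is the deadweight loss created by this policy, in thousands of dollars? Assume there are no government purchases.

Without the control the market clears where 2136 - 7p = 7p - 1364, i.e. p* = 250 and q* = 386.
Because the floor (276) lies above the market-clearing price, it is binding.
At p = 276: qd = 2136 - 7·276 = 204 and qs = 7·276 - 1364 = 568.
Quantity traded falls to 204. At q = 204 the demand price is (2136 - 204)/7 = 276 and the supply price is (1364 + 204)/7 = 224.
Deadweight loss = ½ · (276 - 224) · (386 - 204) = ½ · 52 · 182 = 4732.

4732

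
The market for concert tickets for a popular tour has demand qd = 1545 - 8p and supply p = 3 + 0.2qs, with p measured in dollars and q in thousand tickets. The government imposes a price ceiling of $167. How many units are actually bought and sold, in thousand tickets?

Rearranging supply gives qs = 5p - 15. In a free market, 1545 - 8p = 5p - 15 gives the equilibrium p* = 120, q* = 585.
The ceiling of 167 is above the equilibrium price 120, so it is not binding; the market clears at p* = 120, q* = 585.

585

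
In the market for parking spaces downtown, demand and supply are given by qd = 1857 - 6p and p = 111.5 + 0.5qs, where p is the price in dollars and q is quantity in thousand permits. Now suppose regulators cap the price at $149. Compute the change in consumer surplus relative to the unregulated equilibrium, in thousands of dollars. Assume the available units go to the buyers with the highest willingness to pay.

4218

Rearranging supply gives qs = 2p - 223. Without the control the market clears where 1857 - 6p = 2p - 223, i.e. p* = 260 and q* = 297.
Since 149 < 260, the ceiling is binding.
At p = 149: qd = 1857 - 6·149 = 963 and qs = 2·149 - 223 = 75.
Consumer surplus without the control is ½ · (309.5 - 260) · 297 = 7350.75.
With the ceiling, 75 units are sold at 149 (assume they go to the highest-value buyers). The demand price at q = 75 is 297, so CS = ½ · [(309.5 - 149) + (297 - 149)] · 75 = 11568.75.
Change in consumer surplus = 11568.75 - 7350.75 = 4218.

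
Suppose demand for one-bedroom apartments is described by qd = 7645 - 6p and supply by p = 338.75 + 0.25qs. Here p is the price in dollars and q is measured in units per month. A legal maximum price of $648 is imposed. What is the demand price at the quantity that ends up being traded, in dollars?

1068

Rearranging supply gives qs = 4p - 1355. Setting quantity demanded equal to quantity supplied, 7645 - 6p = 4p - 1355, gives p* = 900 and q* = 2245.
The ceiling of 648 is below the equilibrium price 900, so it binds.
At p = 648: qd = 7645 - 6·648 = 3757 and qs = 4·648 - 1355 = 1237.
Only 1237 units reach the market. On the demand curve, the marginal buyer's willingness to pay at q = 1237 is (7645 - 1237)/6 = 1068.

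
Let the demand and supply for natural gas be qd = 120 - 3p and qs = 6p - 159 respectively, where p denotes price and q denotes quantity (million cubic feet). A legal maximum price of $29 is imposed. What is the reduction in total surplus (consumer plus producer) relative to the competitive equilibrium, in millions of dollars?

36

In a free market, 120 - 3p = 6p - 159 gives the equilibrium p* = 31, q* = 27.
Since 29 < 31, the ceiling is binding.
At p = 29: qd = 120 - 3·29 = 33 and qs = 6·29 - 159 = 15.
Quantity traded falls to 15. At q = 15 the demand price is (120 - 15)/3 = 35 and the supply price is (159 + 15)/6 = 29.
Deadweight loss = ½ · (35 - 29) · (27 - 15) = ½ · 6 · 12 = 36.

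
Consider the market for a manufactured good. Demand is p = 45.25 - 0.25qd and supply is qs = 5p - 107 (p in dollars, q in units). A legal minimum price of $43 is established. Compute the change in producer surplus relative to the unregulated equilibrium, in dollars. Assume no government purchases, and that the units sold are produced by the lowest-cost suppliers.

-94.6

Rearranging demand gives qd = 181 - 4p. In a free market, 181 - 4p = 5p - 107 gives the equilibrium p* = 32, q* = 53.
Since 43 > 32, the floor is binding.
At p = 43: qd = 181 - 4·43 = 9 and qs = 5·43 - 107 = 108.
Producer surplus without the control is ½ · (32 - 21.4) · 53 = 280.9.
With the floor, 9 units are sold at 43. The supply price at q = 9 is 23.2, so PS = ½ · [(43 - 21.4) + (43 - 23.2)] · 9 = 186.3.
Change in producer surplus = 186.3 - 280.9 = -94.6.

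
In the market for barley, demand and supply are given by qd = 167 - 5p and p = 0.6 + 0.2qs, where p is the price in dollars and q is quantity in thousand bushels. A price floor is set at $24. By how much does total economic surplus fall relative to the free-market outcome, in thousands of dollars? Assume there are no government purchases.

Rearranging supply gives qs = 5p - 3. Without the control the market clears where 167 - 5p = 5p - 3, i.e. p* = 17 and q* = 82.
Because the floor (24) lies above the market-clearing price, it is binding.
At p = 24: qd = 167 - 5·24 = 47 and qs = 5·24 - 3 = 117.
Quantity traded falls to 47. At q = 47 the demand price is (167 - 47)/5 = 24 and the supply price is (3 + 47)/5 = 10.
Deadweight loss = ½ · (24 - 10) · (82 - 47) = ½ · 14 · 35 = 245.

245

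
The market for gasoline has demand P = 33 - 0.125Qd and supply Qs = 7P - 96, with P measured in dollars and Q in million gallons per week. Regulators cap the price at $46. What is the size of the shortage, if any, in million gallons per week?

0

Rearranging demand gives Qd = 264 - 8P. In a free market, 264 - 8P = 7P - 96 gives the equilibrium P* = 24, Q* = 72.
Since 46 is above P* = 24, the ceiling does not bind and the free-market outcome prevails.
Since the control does not bind, there is no shortage.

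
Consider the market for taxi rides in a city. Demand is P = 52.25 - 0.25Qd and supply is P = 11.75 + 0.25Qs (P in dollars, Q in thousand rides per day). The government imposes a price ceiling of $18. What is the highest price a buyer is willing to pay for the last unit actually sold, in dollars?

46

Rearranging demand gives Qd = 209 - 4P; rearranging supply gives Qs = 4P - 47. Without the control the market clears where 209 - 4P = 4P - 47, i.e. P* = 32 and Q* = 81.
The ceiling of 18 is below the equilibrium price 32, so it binds.
At P = 18: Qd = 209 - 4·18 = 137 and Qs = 4·18 - 47 = 25.
Only 25 units reach the market. On the demand curve, the marginal buyer's willingness to pay at Q = 25 is (209 - 25)/4 = 46.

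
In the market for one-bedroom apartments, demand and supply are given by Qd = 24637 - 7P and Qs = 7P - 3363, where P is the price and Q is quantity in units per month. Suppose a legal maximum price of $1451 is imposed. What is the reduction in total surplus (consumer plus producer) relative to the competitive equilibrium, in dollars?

2109807

In a free market, 24637 - 7P = 7P - 3363 gives the equilibrium P* = 2000, Q* = 10637.
Since 1451 < 2000, the ceiling is binding.
At P = 1451: Qd = 24637 - 7·1451 = 14480 and Qs = 7·1451 - 3363 = 6794.
Quantity traded falls to 6794. At Q = 6794 the demand price is (24637 - 6794)/7 = 2549 and the supply price is (3363 + 6794)/7 = 1451.
Deadweight loss = ½ · (2549 - 1451) · (10637 - 6794) = ½ · 1098 · 3843 = 2109807.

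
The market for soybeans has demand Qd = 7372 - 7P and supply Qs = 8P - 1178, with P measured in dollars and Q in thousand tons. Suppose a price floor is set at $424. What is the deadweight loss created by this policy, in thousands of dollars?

Without the control the market clears where 7372 - 7P = 8P - 1178, i.e. P* = 570 and Q* = 3382.
The floor of 424 is below the equilibrium price 570, so it is not binding; the market clears at P* = 570, Q* = 3382.
Since the control does not bind, no trades are prevented and deadweight loss is zero.

0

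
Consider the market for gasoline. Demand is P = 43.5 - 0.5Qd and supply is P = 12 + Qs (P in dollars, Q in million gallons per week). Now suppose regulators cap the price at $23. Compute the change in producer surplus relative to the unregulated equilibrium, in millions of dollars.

Rearranging demand gives Qd = 87 - 2P; rearranging supply gives Qs = P - 12. Setting quantity demanded equal to quantity supplied, 87 - 2P = P - 12, gives P* = 33 and Q* = 21.
Since 23 < 33, the ceiling is binding.
At P = 23: Qd = 87 - 2·23 = 41 and Qs = 23 - 12 = 11.
Producer surplus without the control is ½ · (33 - 12) · 21 = 220.5.
With the ceiling, producers sell 11 units at 23, so PS = ½ · (23 - 12) · 11 = 60.5.
Change in producer surplus = 60.5 - 220.5 = -160.

-160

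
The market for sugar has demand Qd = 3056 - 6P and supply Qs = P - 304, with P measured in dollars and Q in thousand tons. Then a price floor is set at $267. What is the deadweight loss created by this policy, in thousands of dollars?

Without the control the market clears where 3056 - 6P = P - 304, i.e. P* = 480 and Q* = 176.
Since 267 is below P* = 480, the floor does not bind and the free-market outcome prevails.
Since the control does not bind, no trades are prevented and deadweight loss is zero.

0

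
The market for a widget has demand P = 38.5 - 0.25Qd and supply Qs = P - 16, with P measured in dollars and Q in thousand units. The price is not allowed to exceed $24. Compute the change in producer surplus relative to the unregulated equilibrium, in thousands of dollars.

-130

Rearranging demand gives Qd = 154 - 4P. Setting quantity demanded equal to quantity supplied, 154 - 4P = P - 16, gives P* = 34 and Q* = 18.
Since 24 < 34, the ceiling is binding.
At P = 24: Qd = 154 - 4·24 = 58 and Qs = 24 - 16 = 8.
Producer surplus without the control is ½ · (34 - 16) · 18 = 162.
With the ceiling, producers sell 8 units at 24, so PS = ½ · (24 - 16) · 8 = 32.
Change in producer surplus = 32 - 162 = -130.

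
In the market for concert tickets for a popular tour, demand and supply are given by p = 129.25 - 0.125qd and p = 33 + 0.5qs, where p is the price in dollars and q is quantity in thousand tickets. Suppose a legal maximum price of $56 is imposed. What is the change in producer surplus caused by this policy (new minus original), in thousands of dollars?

Rearranging demand gives qd = 1034 - 8p; rearranging supply gives qs = 2p - 66. In a free market, 1034 - 8p = 2p - 66 gives the equilibrium p* = 110, q* = 154.
Because the ceiling (56) lies below the market-clearing price, it is binding.
At p = 56: qd = 1034 - 8·56 = 586 and qs = 2·56 - 66 = 46.
Producer surplus without the control is ½ · (110 - 33) · 154 = 5929.
With the ceiling, producers sell 46 units at 56, so PS = ½ · (56 - 33) · 46 = 529.
Change in producer surplus = 529 - 5929 = -5400.

-5400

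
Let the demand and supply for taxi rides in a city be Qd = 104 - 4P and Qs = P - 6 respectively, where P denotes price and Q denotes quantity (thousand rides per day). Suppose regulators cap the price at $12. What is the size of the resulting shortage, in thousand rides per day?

50

Equilibrium: 104 - 4P = P - 6, so 110 = 5P and P* = 22, Q* = 16.
Since 12 < 22, the ceiling is binding.
At P = 12: Qd = 104 - 4·12 = 56 and Qs = 12 - 6 = 6.
Shortage = Qd - Qs = 56 - 6 = 50.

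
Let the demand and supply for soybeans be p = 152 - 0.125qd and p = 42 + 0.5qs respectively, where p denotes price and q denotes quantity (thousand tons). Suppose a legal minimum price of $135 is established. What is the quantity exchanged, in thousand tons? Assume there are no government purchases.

Rearranging demand gives qd = 1216 - 8p; rearranging supply gives qs = 2p - 84. Equilibrium: 1216 - 8p = 2p - 84, so 1300 = 10p and p* = 130, q* = 176.
The floor of 135 is above the equilibrium price 130, so it binds.
At p = 135: qd = 1216 - 8·135 = 136 and qs = 2·135 - 84 = 186.
The quantity actually transacted is the short side, demand: 136.

136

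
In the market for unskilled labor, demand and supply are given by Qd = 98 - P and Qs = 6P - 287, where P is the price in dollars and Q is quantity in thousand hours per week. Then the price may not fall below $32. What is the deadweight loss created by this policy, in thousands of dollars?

In a free market, 98 - P = 6P - 287 gives the equilibrium P* = 55, Q* = 43.
The floor of 32 is below the equilibrium price 55, so it is not binding; the market clears at P* = 55, Q* = 43.
Since the control does not bind, no trades are prevented and deadweight loss is zero.

0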